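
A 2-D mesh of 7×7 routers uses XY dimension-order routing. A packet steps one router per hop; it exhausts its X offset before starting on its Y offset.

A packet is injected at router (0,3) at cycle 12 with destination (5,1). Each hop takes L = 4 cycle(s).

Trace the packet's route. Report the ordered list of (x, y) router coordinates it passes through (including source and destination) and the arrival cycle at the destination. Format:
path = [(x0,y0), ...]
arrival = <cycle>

src (0,3)  cyc=12
E→(1,3)  cyc=16
E→(2,3)  cyc=20
E→(3,3)  cyc=24
E→(4,3)  cyc=28
E→(5,3)  cyc=32
S→(5,2)  cyc=36
S→(5,1)  cyc=40

path = [(0,3), (1,3), (2,3), (3,3), (4,3), (5,3), (5,2), (5,1)]
arrival = 40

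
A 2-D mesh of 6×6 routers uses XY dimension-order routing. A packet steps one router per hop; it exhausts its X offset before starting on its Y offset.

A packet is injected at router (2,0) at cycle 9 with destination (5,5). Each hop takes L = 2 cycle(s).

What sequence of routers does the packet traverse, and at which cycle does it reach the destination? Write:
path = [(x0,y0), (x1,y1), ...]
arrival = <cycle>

path = [(2,0), (3,0), (4,0), (5,0), (5,1), (5,2), (5,3), (5,4), (5,5)]
arrival = 25

src (2,0)  cyc=9
E→(3,0)  cyc=11
E→(4,0)  cyc=13
E→(5,0)  cyc=15
N→(5,1)  cyc=17
N→(5,2)  cyc=19
N→(5,3)  cyc=21
N→(5,4)  cyc=23
N→(5,5)  cyc=25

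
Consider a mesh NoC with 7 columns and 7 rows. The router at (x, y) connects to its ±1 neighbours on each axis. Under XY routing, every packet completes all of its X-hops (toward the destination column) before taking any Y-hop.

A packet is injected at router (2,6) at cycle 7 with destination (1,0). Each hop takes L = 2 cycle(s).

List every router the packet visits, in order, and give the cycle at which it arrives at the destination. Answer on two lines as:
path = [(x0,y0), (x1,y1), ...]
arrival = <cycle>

path = [(2,6), (1,6), (1,5), (1,4), (1,3), (1,2), (1,1), (1,0)]
arrival = 21

#0 — 2,6 | c7
#1 — 1,6 | c9 | W
#2 — 1,5 | c11 | S
#3 — 1,4 | c13 | S
#4 — 1,3 | c15 | S
#5 — 1,2 | c17 | S
#6 — 1,1 | c19 | S
#7 — 1,0 | c21 | S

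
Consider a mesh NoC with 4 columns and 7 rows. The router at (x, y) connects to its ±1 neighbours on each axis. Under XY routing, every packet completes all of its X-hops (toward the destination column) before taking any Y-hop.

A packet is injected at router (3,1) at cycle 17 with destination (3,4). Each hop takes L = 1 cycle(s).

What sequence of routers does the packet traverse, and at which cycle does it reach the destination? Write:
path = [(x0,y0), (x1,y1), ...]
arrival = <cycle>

  0. router=(3,1) cycle=17 (inject)
  1. router=(3,2) cycle=18 dir=N
  2. router=(3,3) cycle=19 dir=N
  3. router=(3,4) cycle=20 dir=N

path = [(3,1), (3,2), (3,3), (3,4)]
arrival = 20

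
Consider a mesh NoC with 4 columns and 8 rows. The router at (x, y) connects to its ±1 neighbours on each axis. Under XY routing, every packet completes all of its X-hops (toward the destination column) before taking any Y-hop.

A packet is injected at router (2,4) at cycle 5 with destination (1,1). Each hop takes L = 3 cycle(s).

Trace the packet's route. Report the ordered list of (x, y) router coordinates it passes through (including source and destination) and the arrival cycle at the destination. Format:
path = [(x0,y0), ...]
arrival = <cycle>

path = [(2,4), (1,4), (1,3), (1,2), (1,1)]
arrival = 17

hop 0: (2,4) @ cyc 5
hop 1: (1,4) @ cyc 8  [W]
hop 2: (1,3) @ cyc 11  [S]
hop 3: (1,2) @ cyc 14  [S]
hop 4: (1,1) @ cyc 17  [S]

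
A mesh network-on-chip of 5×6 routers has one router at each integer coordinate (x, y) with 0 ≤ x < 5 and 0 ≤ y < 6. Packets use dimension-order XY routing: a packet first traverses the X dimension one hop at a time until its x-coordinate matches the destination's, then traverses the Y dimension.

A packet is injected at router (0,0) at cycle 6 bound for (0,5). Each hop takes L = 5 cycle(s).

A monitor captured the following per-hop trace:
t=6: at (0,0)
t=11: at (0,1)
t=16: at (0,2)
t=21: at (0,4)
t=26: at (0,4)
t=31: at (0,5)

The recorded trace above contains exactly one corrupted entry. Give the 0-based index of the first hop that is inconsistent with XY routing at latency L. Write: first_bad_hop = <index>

check 1→ d=(0,1) cyc+5: ok
check 2→ d=(0,1) cyc+5: ok
check 3→ d=(0,2) cyc+5: BAD: non-unit step

first_bad_hop = 3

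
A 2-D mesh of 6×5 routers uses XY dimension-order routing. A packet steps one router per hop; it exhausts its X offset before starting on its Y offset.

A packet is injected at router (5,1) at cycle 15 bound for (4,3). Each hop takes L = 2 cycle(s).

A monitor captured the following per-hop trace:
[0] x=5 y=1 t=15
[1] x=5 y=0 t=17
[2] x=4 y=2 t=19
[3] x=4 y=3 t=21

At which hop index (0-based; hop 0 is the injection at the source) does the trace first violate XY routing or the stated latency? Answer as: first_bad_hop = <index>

first_bad_hop = 1

  1: Δx=+0 Δy=-1 Δt=2 [BAD: Y-move but x=5≠4]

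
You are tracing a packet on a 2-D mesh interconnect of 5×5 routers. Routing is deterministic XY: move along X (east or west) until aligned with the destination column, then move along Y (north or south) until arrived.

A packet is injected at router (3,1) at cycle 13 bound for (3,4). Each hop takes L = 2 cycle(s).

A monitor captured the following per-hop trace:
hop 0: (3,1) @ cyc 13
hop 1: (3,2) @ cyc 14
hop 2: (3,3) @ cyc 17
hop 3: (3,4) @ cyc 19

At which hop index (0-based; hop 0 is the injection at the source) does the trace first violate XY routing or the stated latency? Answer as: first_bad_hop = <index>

first_bad_hop = 1

hop 1: step (+0,+1), +1 cyc — BAD: Δcyc=1≠L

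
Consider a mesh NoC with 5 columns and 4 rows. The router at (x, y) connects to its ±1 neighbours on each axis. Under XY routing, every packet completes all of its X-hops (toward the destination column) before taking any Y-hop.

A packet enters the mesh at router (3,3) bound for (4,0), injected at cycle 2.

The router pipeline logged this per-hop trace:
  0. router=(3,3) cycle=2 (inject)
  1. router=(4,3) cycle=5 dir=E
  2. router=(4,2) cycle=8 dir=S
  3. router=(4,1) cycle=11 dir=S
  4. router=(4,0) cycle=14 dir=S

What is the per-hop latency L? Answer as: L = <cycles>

L = 3

Δcyc across hop 0→1: 5 − 2 = 3.
Per-hop latency L = Δcyc = 3.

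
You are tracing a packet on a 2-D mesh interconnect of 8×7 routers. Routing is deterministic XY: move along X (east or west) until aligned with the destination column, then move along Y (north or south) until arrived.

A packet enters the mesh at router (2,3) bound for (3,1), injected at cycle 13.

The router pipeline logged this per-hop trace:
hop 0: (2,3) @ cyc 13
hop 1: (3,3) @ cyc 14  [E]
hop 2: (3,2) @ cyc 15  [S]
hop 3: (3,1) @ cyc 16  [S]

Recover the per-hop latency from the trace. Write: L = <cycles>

Δcyc across hop 0→1: 14 − 13 = 1.
Per-hop latency L = Δcyc = 1.

L = 1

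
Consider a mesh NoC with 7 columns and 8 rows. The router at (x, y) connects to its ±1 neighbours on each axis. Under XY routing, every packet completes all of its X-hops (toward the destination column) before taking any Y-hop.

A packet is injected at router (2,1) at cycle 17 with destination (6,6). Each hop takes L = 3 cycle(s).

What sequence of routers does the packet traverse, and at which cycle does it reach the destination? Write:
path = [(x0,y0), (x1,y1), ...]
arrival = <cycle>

path = [(2,1), (3,1), (4,1), (5,1), (6,1), (6,2), (6,3), (6,4), (6,5), (6,6)]
arrival = 44

[0] x=2 y=1 t=17
[1] x=3 y=1 t=20 →E
[2] x=4 y=1 t=23 →E
[3] x=5 y=1 t=26 →E
[4] x=6 y=1 t=29 →E
[5] x=6 y=2 t=32 →N
[6] x=6 y=3 t=35 →N
[7] x=6 y=4 t=38 →N
[8] x=6 y=5 t=41 →N
[9] x=6 y=6 t=44 →N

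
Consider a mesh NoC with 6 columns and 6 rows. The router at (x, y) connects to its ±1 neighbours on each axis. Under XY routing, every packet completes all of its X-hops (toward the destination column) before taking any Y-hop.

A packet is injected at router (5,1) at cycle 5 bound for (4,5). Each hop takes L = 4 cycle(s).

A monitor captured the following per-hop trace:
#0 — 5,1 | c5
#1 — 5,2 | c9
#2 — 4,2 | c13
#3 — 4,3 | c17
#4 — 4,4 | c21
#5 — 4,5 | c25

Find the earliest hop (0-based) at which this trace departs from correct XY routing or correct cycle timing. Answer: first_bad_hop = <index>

first_bad_hop = 1

[1] (+0,+1) / 4c ⇒ BAD: Y-move but x=5≠4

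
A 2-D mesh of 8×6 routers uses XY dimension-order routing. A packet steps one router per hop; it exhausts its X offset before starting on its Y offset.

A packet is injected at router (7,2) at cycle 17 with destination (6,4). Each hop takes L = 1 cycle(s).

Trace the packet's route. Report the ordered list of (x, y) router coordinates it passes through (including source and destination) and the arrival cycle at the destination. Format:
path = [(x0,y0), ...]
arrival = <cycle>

path = [(7,2), (6,2), (6,3), (6,4)]
arrival = 20

#0 — 7,2 | c17
#1 — 6,2 | c18 | W
#2 — 6,3 | c19 | N
#3 — 6,4 | c20 | N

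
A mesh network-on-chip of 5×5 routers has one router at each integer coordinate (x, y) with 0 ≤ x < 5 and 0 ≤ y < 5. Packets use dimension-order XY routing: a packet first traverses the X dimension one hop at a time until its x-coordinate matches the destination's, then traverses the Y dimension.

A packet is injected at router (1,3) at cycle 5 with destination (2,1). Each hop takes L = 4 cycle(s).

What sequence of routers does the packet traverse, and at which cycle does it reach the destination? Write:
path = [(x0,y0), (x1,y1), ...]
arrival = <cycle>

hop 0: (1,3) @ cyc 5
hop 1: (2,3) @ cyc 9  [E]
hop 2: (2,2) @ cyc 13  [S]
hop 3: (2,1) @ cyc 17  [S]

path = [(1,3), (2,3), (2,2), (2,1)]
arrival = 17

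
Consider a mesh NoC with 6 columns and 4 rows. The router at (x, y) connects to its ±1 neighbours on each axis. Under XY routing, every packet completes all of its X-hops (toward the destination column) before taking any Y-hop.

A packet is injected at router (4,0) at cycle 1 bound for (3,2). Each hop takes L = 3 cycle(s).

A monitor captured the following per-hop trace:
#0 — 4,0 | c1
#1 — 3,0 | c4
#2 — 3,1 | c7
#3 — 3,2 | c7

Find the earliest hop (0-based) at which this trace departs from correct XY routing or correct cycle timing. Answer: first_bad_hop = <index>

  1: Δx=-1 Δy=+0 Δt=3 [ok]
  2: Δx=+0 Δy=+1 Δt=3 [ok]
  3: Δx=+0 Δy=+1 Δt=0 [BAD: Δcyc=0≠L]

first_bad_hop = 3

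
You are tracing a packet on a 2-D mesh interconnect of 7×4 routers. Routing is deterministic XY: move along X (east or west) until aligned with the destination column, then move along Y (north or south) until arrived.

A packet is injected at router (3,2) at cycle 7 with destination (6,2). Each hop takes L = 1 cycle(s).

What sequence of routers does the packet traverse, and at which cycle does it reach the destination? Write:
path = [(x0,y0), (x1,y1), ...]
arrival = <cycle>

path = [(3,2), (4,2), (5,2), (6,2)]
arrival = 10

  0. router=(3,2) cycle=7 (inject)
  1. router=(4,2) cycle=8 dir=E
  2. router=(5,2) cycle=9 dir=E
  3. router=(6,2) cycle=10 dir=E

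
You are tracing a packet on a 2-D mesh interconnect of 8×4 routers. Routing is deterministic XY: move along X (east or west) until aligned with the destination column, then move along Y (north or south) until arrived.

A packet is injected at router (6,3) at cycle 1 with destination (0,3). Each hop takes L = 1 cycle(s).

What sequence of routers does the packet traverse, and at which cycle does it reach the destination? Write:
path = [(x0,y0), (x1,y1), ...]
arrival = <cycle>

path = [(6,3), (5,3), (4,3), (3,3), (2,3), (1,3), (0,3)]
arrival = 7

  0. router=(6,3) cycle=1 (inject)
  1. router=(5,3) cycle=2 dir=W
  2. router=(4,3) cycle=3 dir=W
  3. router=(3,3) cycle=4 dir=W
  4. router=(2,3) cycle=5 dir=W
  5. router=(1,3) cycle=6 dir=W
  6. router=(0,3) cycle=7 dir=W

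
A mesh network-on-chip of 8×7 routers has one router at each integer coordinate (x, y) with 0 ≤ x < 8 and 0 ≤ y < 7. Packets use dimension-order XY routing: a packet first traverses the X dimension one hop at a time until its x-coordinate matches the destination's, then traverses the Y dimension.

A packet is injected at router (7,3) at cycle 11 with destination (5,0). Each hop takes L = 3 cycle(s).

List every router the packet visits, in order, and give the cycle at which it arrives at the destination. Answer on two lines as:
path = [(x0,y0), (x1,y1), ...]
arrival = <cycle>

path = [(7,3), (6,3), (5,3), (5,2), (5,1), (5,0)]
arrival = 26

[0] x=7 y=3 t=11
[1] x=6 y=3 t=14 →W
[2] x=5 y=3 t=17 →W
[3] x=5 y=2 t=20 →S
[4] x=5 y=1 t=23 →S
[5] x=5 y=0 t=26 →S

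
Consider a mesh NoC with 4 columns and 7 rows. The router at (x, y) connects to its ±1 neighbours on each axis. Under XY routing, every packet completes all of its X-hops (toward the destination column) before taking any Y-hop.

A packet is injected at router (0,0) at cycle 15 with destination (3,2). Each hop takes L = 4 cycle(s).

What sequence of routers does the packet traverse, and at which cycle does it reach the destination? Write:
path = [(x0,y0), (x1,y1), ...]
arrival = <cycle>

src (0,0)  cyc=15
E→(1,0)  cyc=19
E→(2,0)  cyc=23
E→(3,0)  cyc=27
N→(3,1)  cyc=31
N→(3,2)  cyc=35

path = [(0,0), (1,0), (2,0), (3,0), (3,1), (3,2)]
arrival = 35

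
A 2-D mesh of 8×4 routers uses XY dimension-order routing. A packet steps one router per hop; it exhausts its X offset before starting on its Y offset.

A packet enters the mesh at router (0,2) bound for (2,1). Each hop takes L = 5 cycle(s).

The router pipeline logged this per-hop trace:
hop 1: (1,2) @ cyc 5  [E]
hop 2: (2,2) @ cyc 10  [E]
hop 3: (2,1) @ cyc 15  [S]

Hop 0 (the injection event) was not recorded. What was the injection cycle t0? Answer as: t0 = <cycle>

t0 = 0

cyc[1] = 5 and cyc[k] = t0 + k·L for every k.
t0 = cyc[1] − L = 5 − 5 = 0.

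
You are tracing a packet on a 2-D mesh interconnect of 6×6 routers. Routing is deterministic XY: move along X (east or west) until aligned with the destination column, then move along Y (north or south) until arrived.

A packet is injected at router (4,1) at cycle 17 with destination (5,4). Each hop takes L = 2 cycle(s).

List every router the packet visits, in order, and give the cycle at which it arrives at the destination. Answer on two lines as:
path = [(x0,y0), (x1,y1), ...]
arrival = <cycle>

path = [(4,1), (5,1), (5,2), (5,3), (5,4)]
arrival = 25

[0] x=4 y=1 t=17
[1] x=5 y=1 t=19 →E
[2] x=5 y=2 t=21 →N
[3] x=5 y=3 t=23 →N
[4] x=5 y=4 t=25 →N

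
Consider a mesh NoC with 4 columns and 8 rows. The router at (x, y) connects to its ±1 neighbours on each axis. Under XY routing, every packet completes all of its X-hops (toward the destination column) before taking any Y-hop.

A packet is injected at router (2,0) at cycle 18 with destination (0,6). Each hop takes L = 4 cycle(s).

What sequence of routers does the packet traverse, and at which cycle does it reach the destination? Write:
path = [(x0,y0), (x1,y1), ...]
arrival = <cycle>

hop 0: (2,0) @ cyc 18
hop 1: (1,0) @ cyc 22  [W]
hop 2: (0,0) @ cyc 26  [W]
hop 3: (0,1) @ cyc 30  [N]
hop 4: (0,2) @ cyc 34  [N]
hop 5: (0,3) @ cyc 38  [N]
hop 6: (0,4) @ cyc 42  [N]
hop 7: (0,5) @ cyc 46  [N]
hop 8: (0,6) @ cyc 50  [N]

path = [(2,0), (1,0), (0,0), (0,1), (0,2), (0,3), (0,4), (0,5), (0,6)]
arrival = 50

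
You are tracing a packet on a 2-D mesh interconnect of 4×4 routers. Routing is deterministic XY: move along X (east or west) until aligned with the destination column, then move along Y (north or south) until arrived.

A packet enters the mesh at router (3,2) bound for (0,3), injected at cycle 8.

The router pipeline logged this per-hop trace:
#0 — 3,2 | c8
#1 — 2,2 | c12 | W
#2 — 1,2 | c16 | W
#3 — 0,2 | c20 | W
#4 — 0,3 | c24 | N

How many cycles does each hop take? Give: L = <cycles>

L = 4

Between hops 0 and 1 the cycle counter advances 12 − 8 = 4.
That increment is L by definition: L = 4.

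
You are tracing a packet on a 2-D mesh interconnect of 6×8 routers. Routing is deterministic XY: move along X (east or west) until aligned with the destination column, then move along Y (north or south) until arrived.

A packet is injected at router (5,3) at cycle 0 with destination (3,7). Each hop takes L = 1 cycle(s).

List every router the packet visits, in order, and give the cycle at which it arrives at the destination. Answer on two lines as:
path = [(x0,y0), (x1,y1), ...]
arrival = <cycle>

path = [(5,3), (4,3), (3,3), (3,4), (3,5), (3,6), (3,7)]
arrival = 6

[0] x=5 y=3 t=0
[1] x=4 y=3 t=1 →W
[2] x=3 y=3 t=2 →W
[3] x=3 y=4 t=3 →N
[4] x=3 y=5 t=4 →N
[5] x=3 y=6 t=5 →N
[6] x=3 y=7 t=6 →N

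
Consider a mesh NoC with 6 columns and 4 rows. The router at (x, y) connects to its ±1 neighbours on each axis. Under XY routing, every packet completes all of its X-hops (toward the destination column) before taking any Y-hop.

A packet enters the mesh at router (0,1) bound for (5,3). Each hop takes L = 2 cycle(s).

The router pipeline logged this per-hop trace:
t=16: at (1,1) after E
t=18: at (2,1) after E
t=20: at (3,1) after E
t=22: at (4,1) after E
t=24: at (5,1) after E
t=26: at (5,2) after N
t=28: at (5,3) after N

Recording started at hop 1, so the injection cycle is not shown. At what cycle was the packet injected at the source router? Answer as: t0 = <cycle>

t0 = 14

Hop 1 reached at cycle 16; hop k is at t0 + k·L.
So t0 = 16 − 1·2 = 14.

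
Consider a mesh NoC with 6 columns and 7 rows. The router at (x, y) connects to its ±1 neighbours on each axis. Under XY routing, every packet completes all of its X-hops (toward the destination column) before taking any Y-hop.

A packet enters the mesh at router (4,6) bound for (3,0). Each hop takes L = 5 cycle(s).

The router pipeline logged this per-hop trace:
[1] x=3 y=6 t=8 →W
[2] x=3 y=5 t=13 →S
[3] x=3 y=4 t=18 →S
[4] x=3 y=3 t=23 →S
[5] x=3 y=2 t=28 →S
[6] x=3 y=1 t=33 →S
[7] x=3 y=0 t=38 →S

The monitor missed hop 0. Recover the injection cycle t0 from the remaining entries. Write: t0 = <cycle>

t0 = 3

At hop 1 the cycle is 8; in general cyc_k = t0 + kL.
Therefore t0 = 8 − L = 3.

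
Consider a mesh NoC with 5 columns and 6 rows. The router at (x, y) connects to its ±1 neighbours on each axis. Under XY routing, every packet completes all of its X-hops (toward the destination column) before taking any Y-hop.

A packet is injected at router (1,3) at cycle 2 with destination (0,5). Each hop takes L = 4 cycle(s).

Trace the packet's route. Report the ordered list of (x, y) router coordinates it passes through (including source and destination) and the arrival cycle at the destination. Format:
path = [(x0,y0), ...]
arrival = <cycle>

path = [(1,3), (0,3), (0,4), (0,5)]
arrival = 14

src (1,3)  cyc=2
W→(0,3)  cyc=6
N→(0,4)  cyc=10
N→(0,5)  cyc=14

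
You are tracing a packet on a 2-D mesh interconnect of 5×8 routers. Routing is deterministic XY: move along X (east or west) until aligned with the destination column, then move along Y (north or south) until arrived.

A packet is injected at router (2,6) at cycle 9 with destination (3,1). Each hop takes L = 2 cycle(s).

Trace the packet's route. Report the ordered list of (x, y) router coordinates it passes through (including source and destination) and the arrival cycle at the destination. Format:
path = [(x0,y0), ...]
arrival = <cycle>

[0] x=2 y=6 t=9
[1] x=3 y=6 t=11 →E
[2] x=3 y=5 t=13 →S
[3] x=3 y=4 t=15 →S
[4] x=3 y=3 t=17 →S
[5] x=3 y=2 t=19 →S
[6] x=3 y=1 t=21 →S

path = [(2,6), (3,6), (3,5), (3,4), (3,3), (3,2), (3,1)]
arrival = 21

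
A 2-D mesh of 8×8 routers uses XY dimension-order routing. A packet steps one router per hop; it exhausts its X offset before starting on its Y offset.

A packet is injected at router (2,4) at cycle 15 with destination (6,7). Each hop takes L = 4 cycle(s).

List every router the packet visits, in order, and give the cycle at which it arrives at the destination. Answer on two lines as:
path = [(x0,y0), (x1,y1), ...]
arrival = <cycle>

path = [(2,4), (3,4), (4,4), (5,4), (6,4), (6,5), (6,6), (6,7)]
arrival = 43

t=15: at (2,4)
t=19: at (3,4) after E
t=23: at (4,4) after E
t=27: at (5,4) after E
t=31: at (6,4) after E
t=35: at (6,5) after N
t=39: at (6,6) after N
t=43: at (6,7) after N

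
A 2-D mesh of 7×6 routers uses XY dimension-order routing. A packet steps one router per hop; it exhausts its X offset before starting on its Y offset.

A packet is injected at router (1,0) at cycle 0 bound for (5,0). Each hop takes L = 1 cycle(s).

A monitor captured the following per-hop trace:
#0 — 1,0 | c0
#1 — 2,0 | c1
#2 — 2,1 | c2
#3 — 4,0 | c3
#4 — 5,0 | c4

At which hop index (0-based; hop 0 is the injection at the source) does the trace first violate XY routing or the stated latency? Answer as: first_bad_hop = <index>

hop 1: step (+1,+0), +1 cyc — ok
hop 2: step (+0,+1), +1 cyc — BAD: Y-move but x=2≠5

first_bad_hop = 2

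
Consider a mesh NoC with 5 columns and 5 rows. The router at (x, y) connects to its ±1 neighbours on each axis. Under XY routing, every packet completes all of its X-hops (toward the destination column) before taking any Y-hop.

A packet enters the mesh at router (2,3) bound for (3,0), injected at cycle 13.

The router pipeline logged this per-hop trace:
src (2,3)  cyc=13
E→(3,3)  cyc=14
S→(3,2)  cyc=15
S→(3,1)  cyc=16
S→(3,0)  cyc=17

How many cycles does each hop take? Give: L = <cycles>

L = 1

cyc[1] − cyc[0] = 14 − 13 = 1.
Each hop adds L, hence L = 1.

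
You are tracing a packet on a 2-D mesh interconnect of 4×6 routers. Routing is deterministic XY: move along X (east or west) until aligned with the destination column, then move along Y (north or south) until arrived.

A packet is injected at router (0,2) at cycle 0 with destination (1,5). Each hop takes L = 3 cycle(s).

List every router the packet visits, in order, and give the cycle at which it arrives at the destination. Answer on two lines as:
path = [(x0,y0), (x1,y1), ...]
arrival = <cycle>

#0 — 0,2 | c0
#1 — 1,2 | c3 | E
#2 — 1,3 | c6 | N
#3 — 1,4 | c9 | N
#4 — 1,5 | c12 | N

path = [(0,2), (1,2), (1,3), (1,4), (1,5)]
arrival = 12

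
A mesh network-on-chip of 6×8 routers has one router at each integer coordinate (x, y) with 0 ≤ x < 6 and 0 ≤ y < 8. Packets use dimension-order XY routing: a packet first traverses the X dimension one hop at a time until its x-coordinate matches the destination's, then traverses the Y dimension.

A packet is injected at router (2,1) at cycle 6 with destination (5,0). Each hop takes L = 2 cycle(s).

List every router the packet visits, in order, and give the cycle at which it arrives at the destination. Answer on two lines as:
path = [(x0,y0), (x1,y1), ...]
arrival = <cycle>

#0 — 2,1 | c6
#1 — 3,1 | c8 | E
#2 — 4,1 | c10 | E
#3 — 5,1 | c12 | E
#4 — 5,0 | c14 | S

path = [(2,1), (3,1), (4,1), (5,1), (5,0)]
arrival = 14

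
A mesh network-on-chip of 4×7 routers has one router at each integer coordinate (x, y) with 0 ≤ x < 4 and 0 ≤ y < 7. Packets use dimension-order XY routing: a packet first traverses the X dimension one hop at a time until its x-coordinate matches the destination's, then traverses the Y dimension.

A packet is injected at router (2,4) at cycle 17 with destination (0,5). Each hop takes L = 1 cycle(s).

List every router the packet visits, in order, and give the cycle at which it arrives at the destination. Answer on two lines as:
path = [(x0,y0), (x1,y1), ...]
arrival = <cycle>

path = [(2,4), (1,4), (0,4), (0,5)]
arrival = 20

[0] x=2 y=4 t=17
[1] x=1 y=4 t=18 →W
[2] x=0 y=4 t=19 →W
[3] x=0 y=5 t=20 →N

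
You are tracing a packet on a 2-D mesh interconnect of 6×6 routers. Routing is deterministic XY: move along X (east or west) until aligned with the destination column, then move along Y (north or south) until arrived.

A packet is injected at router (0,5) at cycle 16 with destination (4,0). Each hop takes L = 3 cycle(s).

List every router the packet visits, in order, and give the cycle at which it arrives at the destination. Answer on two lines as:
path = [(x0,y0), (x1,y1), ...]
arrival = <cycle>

path = [(0,5), (1,5), (2,5), (3,5), (4,5), (4,4), (4,3), (4,2), (4,1), (4,0)]
arrival = 43

src (0,5)  cyc=16
E→(1,5)  cyc=19
E→(2,5)  cyc=22
E→(3,5)  cyc=25
E→(4,5)  cyc=28
S→(4,4)  cyc=31
S→(4,3)  cyc=34
S→(4,2)  cyc=37
S→(4,1)  cyc=40
S→(4,0)  cyc=43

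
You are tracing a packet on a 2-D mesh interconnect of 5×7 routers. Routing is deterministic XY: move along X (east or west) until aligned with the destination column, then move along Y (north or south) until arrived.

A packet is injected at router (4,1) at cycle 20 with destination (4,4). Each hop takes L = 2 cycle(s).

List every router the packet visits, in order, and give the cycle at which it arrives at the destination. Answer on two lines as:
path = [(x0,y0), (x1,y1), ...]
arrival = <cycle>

path = [(4,1), (4,2), (4,3), (4,4)]
arrival = 26

t=20: at (4,1)
t=22: at (4,2) after N
t=24: at (4,3) after N
t=26: at (4,4) after N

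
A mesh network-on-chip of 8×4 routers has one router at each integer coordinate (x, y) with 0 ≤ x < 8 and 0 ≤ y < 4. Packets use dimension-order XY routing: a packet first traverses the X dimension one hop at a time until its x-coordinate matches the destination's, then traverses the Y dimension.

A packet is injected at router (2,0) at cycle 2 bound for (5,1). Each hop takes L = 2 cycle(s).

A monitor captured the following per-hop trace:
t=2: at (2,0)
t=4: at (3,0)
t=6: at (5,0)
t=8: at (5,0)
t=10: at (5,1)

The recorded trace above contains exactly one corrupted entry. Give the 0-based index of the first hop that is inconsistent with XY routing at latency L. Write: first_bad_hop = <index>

first_bad_hop = 2

hop 1: step (+1,+0), +2 cyc — ok
hop 2: step (+2,+0), +2 cyc — BAD: non-unit step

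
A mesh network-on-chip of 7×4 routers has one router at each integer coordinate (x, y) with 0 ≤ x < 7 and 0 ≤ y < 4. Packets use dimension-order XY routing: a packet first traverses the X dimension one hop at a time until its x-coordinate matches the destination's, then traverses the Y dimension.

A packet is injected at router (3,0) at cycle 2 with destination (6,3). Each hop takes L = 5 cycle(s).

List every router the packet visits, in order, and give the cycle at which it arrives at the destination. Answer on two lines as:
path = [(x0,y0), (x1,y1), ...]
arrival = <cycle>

path = [(3,0), (4,0), (5,0), (6,0), (6,1), (6,2), (6,3)]
arrival = 32

#0 — 3,0 | c2
#1 — 4,0 | c7 | E
#2 — 5,0 | c12 | E
#3 — 6,0 | c17 | E
#4 — 6,1 | c22 | N
#5 — 6,2 | c27 | N
#6 — 6,3 | c32 | N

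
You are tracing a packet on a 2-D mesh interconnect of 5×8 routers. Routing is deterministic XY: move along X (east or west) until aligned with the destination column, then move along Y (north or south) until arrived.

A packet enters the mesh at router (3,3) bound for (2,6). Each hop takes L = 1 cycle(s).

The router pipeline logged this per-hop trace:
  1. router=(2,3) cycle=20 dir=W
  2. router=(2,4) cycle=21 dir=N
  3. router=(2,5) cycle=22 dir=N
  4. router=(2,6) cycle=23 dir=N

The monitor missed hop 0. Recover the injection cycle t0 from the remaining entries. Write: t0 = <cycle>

t0 = 19

At hop 1 the cycle is 20; in general cyc_k = t0 + kL.
Subtract one hop: t0 = 20 − 1 = 19.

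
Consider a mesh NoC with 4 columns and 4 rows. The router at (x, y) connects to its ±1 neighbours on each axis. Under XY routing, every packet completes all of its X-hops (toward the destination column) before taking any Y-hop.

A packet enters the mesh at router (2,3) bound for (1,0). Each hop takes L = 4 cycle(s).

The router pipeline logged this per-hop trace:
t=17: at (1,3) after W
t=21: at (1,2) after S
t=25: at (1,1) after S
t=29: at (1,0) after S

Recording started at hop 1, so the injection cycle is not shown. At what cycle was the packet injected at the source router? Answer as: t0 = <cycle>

At hop 1 the cycle is 17; in general cyc_k = t0 + kL.
t0 = cyc[1] − L = 17 − 4 = 13.

t0 = 13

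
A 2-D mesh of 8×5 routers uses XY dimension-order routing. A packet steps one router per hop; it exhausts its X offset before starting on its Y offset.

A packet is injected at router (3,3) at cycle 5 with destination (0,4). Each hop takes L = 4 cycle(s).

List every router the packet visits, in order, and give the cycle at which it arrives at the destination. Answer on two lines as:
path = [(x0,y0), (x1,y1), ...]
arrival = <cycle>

path = [(3,3), (2,3), (1,3), (0,3), (0,4)]
arrival = 21

  0. router=(3,3) cycle=5 (inject)
  1. router=(2,3) cycle=9 dir=W
  2. router=(1,3) cycle=13 dir=W
  3. router=(0,3) cycle=17 dir=W
  4. router=(0,4) cycle=21 dir=N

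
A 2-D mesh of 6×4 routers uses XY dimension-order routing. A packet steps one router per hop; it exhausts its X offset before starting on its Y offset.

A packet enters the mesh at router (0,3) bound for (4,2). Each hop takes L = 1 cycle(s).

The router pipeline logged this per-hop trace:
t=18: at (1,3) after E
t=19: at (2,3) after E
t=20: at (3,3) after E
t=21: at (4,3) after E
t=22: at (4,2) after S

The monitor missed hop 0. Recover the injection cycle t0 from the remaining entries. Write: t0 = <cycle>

At hop 1 the cycle is 18; in general cyc_k = t0 + kL.
So t0 = 18 − 1·1 = 17.

t0 = 17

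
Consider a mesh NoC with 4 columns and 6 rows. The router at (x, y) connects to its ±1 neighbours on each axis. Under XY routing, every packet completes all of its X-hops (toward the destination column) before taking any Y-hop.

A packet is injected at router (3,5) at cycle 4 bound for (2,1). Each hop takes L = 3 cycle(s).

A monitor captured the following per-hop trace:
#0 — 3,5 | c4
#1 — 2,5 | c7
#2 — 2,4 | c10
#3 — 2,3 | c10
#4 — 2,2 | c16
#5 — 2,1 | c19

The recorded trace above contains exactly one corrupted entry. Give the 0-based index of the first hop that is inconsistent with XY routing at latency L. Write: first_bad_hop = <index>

first_bad_hop = 3

[1] (-1,+0) / 3c ⇒ ok
[2] (+0,-1) / 3c ⇒ ok
[3] (+0,-1) / 0c ⇒ BAD: Δcyc=0≠L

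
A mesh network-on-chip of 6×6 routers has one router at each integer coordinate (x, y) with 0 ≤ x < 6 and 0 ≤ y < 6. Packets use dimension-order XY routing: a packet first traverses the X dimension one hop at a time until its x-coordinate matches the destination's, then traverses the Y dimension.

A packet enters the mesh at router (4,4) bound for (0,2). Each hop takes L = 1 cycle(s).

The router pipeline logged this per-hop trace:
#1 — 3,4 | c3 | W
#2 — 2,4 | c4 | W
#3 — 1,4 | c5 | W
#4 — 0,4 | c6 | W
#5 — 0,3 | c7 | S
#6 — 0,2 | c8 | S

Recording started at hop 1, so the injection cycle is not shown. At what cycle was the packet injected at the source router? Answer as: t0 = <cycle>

t0 = 2

cyc[1] = 3 and cyc[k] = t0 + k·L for every k.
Therefore t0 = 3 − L = 2.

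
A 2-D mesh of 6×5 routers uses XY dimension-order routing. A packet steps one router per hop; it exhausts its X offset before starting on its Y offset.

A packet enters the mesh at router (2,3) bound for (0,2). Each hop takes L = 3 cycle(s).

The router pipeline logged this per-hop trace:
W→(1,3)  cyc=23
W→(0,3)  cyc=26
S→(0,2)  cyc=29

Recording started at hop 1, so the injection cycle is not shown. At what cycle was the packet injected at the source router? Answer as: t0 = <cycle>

cyc[1] = 23 and cyc[k] = t0 + k·L for every k.
Therefore t0 = 23 − L = 20.

t0 = 20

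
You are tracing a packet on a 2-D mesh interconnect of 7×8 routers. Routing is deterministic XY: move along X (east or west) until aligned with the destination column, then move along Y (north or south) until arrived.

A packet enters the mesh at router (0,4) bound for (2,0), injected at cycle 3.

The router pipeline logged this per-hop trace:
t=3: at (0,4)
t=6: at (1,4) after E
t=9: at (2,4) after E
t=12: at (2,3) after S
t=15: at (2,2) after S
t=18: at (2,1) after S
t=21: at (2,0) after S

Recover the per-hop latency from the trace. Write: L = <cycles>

L = 3

cyc[1] − cyc[0] = 6 − 3 = 3.
One hop costs L cycles, so L = 3.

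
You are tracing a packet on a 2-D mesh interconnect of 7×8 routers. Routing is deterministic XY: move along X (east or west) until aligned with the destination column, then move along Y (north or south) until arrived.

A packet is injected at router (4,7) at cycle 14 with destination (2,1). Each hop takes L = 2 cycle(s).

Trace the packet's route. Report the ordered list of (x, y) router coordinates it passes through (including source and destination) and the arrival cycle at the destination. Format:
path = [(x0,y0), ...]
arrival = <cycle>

path = [(4,7), (3,7), (2,7), (2,6), (2,5), (2,4), (2,3), (2,2), (2,1)]
arrival = 30

[0] x=4 y=7 t=14
[1] x=3 y=7 t=16 →W
[2] x=2 y=7 t=18 →W
[3] x=2 y=6 t=20 →S
[4] x=2 y=5 t=22 →S
[5] x=2 y=4 t=24 →S
[6] x=2 y=3 t=26 →S
[7] x=2 y=2 t=28 →S
[8] x=2 y=1 t=30 →S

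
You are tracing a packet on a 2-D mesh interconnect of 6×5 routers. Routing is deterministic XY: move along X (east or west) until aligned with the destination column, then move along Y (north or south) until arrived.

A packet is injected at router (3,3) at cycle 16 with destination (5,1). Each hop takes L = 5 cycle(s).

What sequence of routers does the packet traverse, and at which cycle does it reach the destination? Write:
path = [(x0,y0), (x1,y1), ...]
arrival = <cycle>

hop 0: (3,3) @ cyc 16
hop 1: (4,3) @ cyc 21  [E]
hop 2: (5,3) @ cyc 26  [E]
hop 3: (5,2) @ cyc 31  [S]
hop 4: (5,1) @ cyc 36  [S]

path = [(3,3), (4,3), (5,3), (5,2), (5,1)]
arrival = 36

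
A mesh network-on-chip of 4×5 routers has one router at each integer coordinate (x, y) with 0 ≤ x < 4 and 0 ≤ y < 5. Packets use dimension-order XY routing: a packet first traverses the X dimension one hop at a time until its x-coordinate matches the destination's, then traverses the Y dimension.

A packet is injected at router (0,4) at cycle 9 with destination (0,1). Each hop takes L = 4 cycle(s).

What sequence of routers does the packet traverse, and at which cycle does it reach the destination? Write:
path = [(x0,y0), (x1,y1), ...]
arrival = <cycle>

path = [(0,4), (0,3), (0,2), (0,1)]
arrival = 21

  0. router=(0,4) cycle=9 (inject)
  1. router=(0,3) cycle=13 dir=S
  2. router=(0,2) cycle=17 dir=S
  3. router=(0,1) cycle=21 dir=S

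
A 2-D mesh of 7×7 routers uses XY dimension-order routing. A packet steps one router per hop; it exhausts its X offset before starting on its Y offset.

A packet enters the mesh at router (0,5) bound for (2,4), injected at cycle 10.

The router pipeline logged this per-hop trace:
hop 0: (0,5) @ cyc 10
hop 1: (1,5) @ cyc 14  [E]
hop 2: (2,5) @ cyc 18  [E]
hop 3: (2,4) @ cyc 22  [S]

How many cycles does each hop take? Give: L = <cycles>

Between hops 0 and 1 the cycle counter advances 14 − 10 = 4.
One hop costs L cycles, so L = 4.

L = 4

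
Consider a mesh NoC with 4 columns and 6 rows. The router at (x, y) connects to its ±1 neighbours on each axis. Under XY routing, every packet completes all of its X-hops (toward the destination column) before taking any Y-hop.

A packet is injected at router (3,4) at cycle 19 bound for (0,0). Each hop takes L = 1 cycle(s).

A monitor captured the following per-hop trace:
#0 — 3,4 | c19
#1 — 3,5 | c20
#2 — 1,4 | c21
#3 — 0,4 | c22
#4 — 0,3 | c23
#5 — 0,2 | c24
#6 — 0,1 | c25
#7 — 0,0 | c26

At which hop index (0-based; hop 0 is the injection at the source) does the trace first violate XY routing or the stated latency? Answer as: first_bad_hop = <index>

first_bad_hop = 1

  1: Δx=+0 Δy=+1 Δt=1 [BAD: Y-move but x=3≠0]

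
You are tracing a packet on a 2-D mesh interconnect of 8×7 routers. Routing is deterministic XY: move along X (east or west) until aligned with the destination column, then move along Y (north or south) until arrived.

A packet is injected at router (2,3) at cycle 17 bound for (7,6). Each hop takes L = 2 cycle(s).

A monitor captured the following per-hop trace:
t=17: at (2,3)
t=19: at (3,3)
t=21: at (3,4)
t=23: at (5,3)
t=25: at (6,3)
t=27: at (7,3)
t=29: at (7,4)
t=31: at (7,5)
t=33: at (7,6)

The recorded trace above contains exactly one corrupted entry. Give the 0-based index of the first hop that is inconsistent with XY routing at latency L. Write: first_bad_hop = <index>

  1: Δx=+1 Δy=+0 Δt=2 [ok]
  2: Δx=+0 Δy=+1 Δt=2 [BAD: Y-move but x=3≠7]

first_bad_hop = 2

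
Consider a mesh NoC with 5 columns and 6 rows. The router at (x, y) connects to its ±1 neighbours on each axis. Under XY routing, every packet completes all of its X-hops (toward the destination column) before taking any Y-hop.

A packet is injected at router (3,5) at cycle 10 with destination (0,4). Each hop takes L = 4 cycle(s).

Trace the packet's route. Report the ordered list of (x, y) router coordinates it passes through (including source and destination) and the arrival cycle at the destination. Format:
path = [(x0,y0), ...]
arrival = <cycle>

path = [(3,5), (2,5), (1,5), (0,5), (0,4)]
arrival = 26

src (3,5)  cyc=10
W→(2,5)  cyc=14
W→(1,5)  cyc=18
W→(0,5)  cyc=22
S→(0,4)  cyc=26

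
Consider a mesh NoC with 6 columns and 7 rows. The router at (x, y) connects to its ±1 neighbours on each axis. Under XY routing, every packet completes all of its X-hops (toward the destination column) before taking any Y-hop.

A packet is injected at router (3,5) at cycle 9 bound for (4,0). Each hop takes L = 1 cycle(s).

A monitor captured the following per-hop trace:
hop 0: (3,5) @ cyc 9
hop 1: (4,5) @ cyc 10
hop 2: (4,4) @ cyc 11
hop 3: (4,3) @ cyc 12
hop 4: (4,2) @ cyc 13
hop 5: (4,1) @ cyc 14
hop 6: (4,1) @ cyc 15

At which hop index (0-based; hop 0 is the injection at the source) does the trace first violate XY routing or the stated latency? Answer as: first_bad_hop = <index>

first_bad_hop = 6

  1: Δx=+1 Δy=+0 Δt=1 [ok]
  2: Δx=+0 Δy=-1 Δt=1 [ok]
  3: Δx=+0 Δy=-1 Δt=1 [ok]
  4: Δx=+0 Δy=-1 Δt=1 [ok]
  5: Δx=+0 Δy=-1 Δt=1 [ok]
  6: Δx=+0 Δy=+0 Δt=1 [BAD: non-unit step]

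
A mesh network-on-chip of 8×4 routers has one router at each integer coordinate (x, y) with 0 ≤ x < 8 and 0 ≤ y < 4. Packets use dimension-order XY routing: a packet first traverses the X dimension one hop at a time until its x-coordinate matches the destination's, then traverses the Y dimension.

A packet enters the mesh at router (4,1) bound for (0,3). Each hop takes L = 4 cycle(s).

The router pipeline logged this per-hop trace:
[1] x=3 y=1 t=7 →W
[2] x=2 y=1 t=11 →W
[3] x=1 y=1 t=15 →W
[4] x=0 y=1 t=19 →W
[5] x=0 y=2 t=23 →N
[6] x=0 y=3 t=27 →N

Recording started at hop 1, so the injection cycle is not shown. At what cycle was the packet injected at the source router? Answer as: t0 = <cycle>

t0 = 3

The first recorded entry is hop 1 at cycle 7.
t0 = cyc[1] − L = 7 − 4 = 3.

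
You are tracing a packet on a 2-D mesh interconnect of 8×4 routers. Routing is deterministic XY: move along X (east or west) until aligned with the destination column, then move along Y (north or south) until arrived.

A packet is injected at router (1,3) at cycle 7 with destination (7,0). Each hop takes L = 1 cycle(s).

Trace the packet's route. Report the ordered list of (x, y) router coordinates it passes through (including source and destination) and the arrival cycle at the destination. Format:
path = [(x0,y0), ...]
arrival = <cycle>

path = [(1,3), (2,3), (3,3), (4,3), (5,3), (6,3), (7,3), (7,2), (7,1), (7,0)]
arrival = 16

#0 — 1,3 | c7
#1 — 2,3 | c8 | E
#2 — 3,3 | c9 | E
#3 — 4,3 | c10 | E
#4 — 5,3 | c11 | E
#5 — 6,3 | c12 | E
#6 — 7,3 | c13 | E
#7 — 7,2 | c14 | S
#8 — 7,1 | c15 | S
#9 — 7,0 | c16 | S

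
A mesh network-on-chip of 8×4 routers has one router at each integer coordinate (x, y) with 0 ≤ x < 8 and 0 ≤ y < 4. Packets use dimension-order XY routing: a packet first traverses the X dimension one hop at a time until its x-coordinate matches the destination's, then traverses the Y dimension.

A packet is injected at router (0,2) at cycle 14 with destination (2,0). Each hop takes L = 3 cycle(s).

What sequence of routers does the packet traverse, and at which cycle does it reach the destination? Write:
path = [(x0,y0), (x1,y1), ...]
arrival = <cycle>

  0. router=(0,2) cycle=14 (inject)
  1. router=(1,2) cycle=17 dir=E
  2. router=(2,2) cycle=20 dir=E
  3. router=(2,1) cycle=23 dir=S
  4. router=(2,0) cycle=26 dir=S

path = [(0,2), (1,2), (2,2), (2,1), (2,0)]
arrival = 26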